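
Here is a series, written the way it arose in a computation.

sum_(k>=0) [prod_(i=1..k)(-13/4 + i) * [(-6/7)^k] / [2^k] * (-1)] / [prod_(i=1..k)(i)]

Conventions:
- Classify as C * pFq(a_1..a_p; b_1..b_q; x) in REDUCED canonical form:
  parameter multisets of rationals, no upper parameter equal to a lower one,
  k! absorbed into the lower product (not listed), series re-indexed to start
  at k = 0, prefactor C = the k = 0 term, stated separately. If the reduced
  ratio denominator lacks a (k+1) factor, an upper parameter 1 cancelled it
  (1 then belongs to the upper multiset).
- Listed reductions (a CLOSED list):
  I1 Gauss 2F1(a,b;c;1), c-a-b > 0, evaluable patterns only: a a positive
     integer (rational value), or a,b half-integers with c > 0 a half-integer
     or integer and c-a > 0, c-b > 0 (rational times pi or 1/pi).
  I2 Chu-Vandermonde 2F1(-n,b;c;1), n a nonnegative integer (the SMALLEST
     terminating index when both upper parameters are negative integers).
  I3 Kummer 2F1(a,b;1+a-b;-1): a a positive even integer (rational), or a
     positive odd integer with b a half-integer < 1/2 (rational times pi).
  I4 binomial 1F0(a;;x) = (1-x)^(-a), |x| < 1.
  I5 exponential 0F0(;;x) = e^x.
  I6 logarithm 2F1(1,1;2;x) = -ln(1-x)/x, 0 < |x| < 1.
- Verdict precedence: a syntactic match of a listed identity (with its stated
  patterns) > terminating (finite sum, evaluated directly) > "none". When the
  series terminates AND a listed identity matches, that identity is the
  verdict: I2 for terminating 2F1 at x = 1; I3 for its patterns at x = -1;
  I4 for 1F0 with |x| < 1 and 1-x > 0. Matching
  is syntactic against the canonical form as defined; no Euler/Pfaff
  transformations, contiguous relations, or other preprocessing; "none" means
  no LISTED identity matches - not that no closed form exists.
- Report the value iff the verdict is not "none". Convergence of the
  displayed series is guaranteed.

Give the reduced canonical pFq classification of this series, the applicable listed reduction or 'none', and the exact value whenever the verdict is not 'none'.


The tell: t_0 = -1 here, and the running product (C = -1, x = -3/7) telescopes to a rising factorial.
Step ratio: r(k) = (-3/7) * (k-9/4) / [(k+1)] - poly over poly, x = (-3/7) from leading terms; C = -1 at k = 0.

Canonical form: C = -1 times 1F0 with upper {-9/4}, lower {-}, x = -3/7. Verdict: the I4 binomial reduction applies (the 1F0 binomial series: exponent 9/4, x = -3/7). Value: (-1) * (10/7)^(9/4).


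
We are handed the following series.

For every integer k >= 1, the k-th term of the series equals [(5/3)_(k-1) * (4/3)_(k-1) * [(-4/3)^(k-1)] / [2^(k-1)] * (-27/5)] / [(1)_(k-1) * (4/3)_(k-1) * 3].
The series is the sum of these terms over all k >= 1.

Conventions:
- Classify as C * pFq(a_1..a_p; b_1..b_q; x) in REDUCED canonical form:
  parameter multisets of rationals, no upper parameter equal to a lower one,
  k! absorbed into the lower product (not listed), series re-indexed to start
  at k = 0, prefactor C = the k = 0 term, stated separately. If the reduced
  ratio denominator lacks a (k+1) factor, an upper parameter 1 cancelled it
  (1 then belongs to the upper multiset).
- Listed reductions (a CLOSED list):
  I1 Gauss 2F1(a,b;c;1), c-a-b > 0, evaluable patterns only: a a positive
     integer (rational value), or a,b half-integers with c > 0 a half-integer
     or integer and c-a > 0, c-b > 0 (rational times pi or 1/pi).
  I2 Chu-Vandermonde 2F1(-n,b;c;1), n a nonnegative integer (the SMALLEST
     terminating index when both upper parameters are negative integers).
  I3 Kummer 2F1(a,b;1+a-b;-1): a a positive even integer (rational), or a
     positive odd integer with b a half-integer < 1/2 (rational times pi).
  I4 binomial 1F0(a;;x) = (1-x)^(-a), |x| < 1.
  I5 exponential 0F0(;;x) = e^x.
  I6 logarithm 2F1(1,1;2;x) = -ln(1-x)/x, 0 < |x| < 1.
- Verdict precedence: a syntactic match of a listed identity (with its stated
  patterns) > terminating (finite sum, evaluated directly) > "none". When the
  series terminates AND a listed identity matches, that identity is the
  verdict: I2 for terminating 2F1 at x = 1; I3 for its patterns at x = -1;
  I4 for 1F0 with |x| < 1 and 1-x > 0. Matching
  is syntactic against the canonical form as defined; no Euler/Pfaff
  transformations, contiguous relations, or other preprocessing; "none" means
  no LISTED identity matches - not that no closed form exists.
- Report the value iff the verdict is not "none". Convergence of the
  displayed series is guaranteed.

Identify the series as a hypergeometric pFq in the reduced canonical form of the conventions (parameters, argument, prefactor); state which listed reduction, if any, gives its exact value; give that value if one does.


Prefactor -9/5, argument -2/3: 1F0 with upper {5/3} over lower {-}. Verdict: the I4 binomial reduction matches (the 1F0 binomial series: exponent -5/3, x = -2/3). Hence: (-9/5) * (5/3)^(-5/3).

Key observation: x = (-2/3) and the two k-th powers (prefactor -9/5) combine into one argument.
Consecutive-term ratio: r(k) = (-2/3) * (k+5/3) / [(k+1)] - poly over poly, x = (-2/3) from leading terms; C = -9/5 at k = 0.


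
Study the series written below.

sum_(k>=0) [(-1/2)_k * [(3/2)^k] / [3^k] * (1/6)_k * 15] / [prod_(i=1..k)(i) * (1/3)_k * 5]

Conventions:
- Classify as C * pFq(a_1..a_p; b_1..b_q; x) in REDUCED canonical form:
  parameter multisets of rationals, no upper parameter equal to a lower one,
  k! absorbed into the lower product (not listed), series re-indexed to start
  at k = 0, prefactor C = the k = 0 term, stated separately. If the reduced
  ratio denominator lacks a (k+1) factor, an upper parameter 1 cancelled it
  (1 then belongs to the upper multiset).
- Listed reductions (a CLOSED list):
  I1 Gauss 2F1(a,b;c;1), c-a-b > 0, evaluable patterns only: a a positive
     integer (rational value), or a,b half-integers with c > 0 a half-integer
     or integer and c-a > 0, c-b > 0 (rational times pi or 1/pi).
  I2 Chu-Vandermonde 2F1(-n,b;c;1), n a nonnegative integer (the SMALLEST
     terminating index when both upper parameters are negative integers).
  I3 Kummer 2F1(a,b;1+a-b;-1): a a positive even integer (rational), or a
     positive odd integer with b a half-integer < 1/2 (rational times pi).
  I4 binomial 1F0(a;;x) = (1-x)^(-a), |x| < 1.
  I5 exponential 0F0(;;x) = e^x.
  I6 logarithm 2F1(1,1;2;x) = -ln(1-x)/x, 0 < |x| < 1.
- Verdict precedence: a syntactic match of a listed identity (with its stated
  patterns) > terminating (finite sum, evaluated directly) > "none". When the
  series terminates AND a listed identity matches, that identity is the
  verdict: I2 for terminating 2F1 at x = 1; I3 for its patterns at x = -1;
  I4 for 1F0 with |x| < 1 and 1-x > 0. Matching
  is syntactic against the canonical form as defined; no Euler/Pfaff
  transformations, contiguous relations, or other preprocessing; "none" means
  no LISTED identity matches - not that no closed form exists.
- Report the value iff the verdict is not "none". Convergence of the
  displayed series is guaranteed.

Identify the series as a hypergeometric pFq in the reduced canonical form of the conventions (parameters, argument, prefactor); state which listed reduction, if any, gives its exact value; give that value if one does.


The tell: x = (1/2) and the two k-th powers (prefactor 3) combine into one argument.
Step ratio: r(k) = (1/2) * (k-1/2) (k+1/6) / [(k+1/3) (k+1)] ; factor over Q: parameters, x = (1/2), and C = 3.

This is 3 * 2F1(-1/2, 1/6; 1/3; 1/2) in reduced canonical form. Verdict: no listed reduction: x = 1/2 and upper {-1/2, 1/6} fail every I1-I6 pattern.


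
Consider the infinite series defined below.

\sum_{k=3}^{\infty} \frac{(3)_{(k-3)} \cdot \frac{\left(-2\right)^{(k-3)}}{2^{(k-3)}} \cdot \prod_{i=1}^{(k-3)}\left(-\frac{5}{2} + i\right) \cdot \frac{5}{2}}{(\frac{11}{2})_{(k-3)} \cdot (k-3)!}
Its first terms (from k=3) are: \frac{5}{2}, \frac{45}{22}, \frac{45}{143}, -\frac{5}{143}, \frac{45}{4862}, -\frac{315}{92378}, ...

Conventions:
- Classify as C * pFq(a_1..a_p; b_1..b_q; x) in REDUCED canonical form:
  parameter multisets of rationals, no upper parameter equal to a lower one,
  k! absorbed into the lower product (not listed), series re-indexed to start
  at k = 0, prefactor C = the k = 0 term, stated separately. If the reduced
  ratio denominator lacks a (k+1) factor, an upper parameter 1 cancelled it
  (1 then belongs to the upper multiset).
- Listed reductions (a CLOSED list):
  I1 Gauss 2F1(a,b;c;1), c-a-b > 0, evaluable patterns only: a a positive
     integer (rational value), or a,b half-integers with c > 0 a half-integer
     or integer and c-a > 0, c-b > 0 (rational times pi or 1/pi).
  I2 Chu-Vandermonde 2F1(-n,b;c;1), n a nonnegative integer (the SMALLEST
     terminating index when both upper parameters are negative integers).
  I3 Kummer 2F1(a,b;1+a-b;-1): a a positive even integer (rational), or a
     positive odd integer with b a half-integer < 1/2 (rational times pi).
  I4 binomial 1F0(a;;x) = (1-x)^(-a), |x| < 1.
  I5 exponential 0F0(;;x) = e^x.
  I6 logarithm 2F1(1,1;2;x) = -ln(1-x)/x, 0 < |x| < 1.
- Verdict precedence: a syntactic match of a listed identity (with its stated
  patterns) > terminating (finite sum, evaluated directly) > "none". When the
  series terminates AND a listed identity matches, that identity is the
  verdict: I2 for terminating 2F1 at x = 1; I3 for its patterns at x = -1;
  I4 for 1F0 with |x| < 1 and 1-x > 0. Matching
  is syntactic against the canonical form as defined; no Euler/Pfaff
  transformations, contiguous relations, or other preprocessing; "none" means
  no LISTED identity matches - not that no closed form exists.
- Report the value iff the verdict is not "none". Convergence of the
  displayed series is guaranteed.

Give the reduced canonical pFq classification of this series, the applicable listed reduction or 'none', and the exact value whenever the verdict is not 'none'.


Key step: t_0 being \frac{5}{2}, the running product (C = 5/2) telescopes to a rising factorial.
Term ratio: r(k) = -1 * (k-\frac{3}{2}) (k+3) / [(k+\frac{11}{2}) (k+1)] - rational; roots negated = parameters, x = -1, C = \frac{5}{2}.

The series (x = -1) is 2F1: upper {-\frac{3}{2}, 3}, lower {\frac{11}{2}}, prefactor \frac{5}{2}. Verdict (x = -1): Kummer (I3) applies (x = -1; c = \frac{11}{2} equals 1+a-b for upper {-\frac{3}{2}, 3}: listed pattern). Hence: \frac{1575}{1024} \cdot \pi.


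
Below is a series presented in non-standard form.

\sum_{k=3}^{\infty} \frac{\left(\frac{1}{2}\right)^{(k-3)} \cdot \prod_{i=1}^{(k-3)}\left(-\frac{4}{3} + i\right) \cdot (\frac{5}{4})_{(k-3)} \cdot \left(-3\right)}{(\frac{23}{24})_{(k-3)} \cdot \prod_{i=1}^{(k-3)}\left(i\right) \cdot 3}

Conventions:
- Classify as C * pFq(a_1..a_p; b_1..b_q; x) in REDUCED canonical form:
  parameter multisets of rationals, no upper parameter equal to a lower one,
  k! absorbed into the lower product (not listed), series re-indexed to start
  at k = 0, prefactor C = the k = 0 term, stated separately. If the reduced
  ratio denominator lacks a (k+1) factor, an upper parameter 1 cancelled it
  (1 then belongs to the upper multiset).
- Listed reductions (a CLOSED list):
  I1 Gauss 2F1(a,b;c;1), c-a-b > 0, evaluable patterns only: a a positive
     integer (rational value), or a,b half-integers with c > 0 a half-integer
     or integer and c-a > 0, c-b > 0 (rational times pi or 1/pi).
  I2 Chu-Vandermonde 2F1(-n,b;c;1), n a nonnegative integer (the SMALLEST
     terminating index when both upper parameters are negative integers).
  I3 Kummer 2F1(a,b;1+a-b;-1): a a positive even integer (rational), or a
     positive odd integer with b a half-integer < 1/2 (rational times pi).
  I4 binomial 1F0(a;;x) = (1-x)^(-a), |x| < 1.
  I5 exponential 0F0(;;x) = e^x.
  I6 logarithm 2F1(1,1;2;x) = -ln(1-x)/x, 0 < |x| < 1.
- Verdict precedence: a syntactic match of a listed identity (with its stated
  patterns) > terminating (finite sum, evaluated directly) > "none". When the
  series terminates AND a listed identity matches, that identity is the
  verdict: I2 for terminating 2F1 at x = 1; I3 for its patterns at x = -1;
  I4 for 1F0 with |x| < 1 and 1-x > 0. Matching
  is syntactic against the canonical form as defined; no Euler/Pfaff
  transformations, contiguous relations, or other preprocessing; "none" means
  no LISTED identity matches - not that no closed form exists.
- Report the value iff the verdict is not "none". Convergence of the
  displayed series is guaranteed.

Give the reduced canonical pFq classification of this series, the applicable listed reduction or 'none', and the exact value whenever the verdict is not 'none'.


This is -1 * 2F1(-\frac{1}{3}, \frac{5}{4}; \frac{23}{24}; \frac{1}{2}) in reduced canonical form. Verdict: none - this 2F1 at x = \frac{1}{2} matches no listed pattern, and upper {-\frac{1}{3}, \frac{5}{4}} holds no stopper.

Structural cue: t_0 = -1 here, and the constant factors (prefactor -1) combine into one prefactor.
Consecutive-term ratio: r(k) = \frac{1}{2} * (k-\frac{1}{3}) (k+\frac{5}{4}) / [(k+\frac{23}{24}) (k+1)] ; factor over Q: parameters, x = \frac{1}{2}, and C = -1.


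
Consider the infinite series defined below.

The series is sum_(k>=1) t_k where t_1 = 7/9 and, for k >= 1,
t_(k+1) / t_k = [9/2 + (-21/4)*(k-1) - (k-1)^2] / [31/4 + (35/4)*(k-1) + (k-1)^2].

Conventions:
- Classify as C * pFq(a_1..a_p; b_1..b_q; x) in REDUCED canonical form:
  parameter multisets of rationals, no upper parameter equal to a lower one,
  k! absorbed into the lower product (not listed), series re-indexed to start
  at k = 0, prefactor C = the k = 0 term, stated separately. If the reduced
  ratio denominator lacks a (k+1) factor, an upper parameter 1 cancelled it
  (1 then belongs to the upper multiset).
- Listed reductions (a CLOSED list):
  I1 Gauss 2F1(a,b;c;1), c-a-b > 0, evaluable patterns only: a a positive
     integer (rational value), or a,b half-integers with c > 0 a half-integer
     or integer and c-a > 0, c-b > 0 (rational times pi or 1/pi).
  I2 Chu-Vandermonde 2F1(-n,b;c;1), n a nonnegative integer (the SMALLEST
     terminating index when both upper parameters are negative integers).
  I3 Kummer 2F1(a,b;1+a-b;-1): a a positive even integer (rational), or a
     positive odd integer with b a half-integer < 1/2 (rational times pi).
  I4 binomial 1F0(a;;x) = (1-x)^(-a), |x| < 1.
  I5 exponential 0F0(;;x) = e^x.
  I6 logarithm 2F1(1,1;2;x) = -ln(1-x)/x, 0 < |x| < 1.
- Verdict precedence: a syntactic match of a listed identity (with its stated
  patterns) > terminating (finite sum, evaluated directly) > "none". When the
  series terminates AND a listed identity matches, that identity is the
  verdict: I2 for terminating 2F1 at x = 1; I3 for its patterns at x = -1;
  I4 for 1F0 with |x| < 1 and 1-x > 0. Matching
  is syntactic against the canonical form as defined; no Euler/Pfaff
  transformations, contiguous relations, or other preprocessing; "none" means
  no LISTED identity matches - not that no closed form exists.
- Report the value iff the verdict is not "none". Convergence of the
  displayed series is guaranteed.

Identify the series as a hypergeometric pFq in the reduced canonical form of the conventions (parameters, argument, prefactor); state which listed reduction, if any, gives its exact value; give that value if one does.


With C = 7/9: the canonical form is 2F1(-3/4, 6; 31/4; -1). Verdict at x = -1: Kummer (I3) matches (x = -1; c = 31/4 equals 1+a-b for upper {-3/4, 6}: listed pattern). Exact value: 3059/2560.

Key observation: t_0 being 7/9, roots of the ratio polynomials (prefactor 7/9) are the negated parameters.
Step ratio: r(k) = (-1) * (k-3/4) (k+6) / [(k+31/4) (k+1)] - rational; roots negated = parameters, x = (-1), C = 7/9.


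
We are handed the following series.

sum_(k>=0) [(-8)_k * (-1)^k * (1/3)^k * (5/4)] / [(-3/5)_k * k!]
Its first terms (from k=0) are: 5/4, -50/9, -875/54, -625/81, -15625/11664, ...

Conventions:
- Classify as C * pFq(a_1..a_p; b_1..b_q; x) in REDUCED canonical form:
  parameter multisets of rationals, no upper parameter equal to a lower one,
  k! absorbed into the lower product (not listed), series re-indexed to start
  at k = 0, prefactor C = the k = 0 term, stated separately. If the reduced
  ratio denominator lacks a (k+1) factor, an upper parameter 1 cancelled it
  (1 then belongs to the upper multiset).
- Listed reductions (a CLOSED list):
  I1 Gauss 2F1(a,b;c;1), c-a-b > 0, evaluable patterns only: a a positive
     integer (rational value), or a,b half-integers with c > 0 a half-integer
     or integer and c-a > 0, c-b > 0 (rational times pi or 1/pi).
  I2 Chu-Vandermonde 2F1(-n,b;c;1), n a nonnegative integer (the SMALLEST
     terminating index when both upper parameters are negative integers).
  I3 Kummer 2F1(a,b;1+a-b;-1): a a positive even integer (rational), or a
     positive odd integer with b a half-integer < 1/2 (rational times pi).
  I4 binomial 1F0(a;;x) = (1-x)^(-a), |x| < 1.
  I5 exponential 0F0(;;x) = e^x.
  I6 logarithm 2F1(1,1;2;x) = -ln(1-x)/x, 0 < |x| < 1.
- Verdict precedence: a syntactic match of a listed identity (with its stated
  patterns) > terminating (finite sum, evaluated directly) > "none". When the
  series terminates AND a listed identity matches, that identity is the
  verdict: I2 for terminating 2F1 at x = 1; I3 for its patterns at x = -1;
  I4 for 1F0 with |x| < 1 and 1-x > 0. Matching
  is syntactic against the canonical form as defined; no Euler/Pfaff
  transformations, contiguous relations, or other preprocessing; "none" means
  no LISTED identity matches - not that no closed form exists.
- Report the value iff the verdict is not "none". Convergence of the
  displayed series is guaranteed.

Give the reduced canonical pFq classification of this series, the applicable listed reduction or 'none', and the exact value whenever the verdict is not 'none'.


x = -1/3 here; the reduced form reads 1F1, upper {-8}, lower {-3/5}, C = 5/4. Verdict: terminating. With -8 upstairs the series is a 9-term polynomial sum; evaluated term by term. Sum: -126830075618405/4274112116736.

First insight: t_0 = 5/4 here, and the (-1)^k factor (prefactor 5/4) folds into the argument's sign.
Consecutive-term ratio: r(k) = (-1/3) * (k-8) / [(k-3/5) (k+1)] - poly over poly, x = (-1/3) from leading terms; C = 5/4 at k = 0.


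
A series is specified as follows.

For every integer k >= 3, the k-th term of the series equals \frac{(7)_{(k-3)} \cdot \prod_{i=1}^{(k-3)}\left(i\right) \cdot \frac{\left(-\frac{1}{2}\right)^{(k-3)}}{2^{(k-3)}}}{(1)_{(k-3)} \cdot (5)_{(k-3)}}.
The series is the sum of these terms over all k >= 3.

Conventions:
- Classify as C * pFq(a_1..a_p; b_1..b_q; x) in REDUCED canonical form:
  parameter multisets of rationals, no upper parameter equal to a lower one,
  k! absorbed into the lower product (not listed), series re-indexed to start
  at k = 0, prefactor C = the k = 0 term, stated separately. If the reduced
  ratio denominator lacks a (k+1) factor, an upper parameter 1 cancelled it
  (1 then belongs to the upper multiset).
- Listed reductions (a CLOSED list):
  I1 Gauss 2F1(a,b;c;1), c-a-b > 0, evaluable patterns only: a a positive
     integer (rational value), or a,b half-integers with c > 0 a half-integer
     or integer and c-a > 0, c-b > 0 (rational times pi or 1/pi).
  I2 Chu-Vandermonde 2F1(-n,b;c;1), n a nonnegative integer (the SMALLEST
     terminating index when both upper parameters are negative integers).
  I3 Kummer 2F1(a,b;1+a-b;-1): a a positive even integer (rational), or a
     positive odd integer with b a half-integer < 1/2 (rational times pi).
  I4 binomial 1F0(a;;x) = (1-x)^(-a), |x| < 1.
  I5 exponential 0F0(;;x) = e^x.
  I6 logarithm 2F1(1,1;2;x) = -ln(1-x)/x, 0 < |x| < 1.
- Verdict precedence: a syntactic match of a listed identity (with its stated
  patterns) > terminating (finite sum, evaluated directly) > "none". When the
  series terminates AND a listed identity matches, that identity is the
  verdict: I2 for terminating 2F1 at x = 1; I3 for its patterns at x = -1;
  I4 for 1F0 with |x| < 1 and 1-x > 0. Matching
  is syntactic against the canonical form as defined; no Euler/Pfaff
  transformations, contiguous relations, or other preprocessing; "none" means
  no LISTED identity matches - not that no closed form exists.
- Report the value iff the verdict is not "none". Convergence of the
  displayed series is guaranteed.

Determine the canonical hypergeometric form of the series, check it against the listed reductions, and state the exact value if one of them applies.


Prefactor 1, argument -\frac{1}{4}: 2F1 with upper {1, 7} over lower {5}. Verdict: no listed reduction: x = -\frac{1}{4} and upper {1, 7} fail every I1-I6 pattern.

The tell: x = -\frac{1}{4} and the two k-th powers (prefactor 1) combine into one argument.
Term ratio: r(k) = -\frac{1}{4} * (k+1) (k+7) / [(k+5) (k+1)] - rational in k, leading ratio -\frac{1}{4}; with t_0 = 1, classification follows.


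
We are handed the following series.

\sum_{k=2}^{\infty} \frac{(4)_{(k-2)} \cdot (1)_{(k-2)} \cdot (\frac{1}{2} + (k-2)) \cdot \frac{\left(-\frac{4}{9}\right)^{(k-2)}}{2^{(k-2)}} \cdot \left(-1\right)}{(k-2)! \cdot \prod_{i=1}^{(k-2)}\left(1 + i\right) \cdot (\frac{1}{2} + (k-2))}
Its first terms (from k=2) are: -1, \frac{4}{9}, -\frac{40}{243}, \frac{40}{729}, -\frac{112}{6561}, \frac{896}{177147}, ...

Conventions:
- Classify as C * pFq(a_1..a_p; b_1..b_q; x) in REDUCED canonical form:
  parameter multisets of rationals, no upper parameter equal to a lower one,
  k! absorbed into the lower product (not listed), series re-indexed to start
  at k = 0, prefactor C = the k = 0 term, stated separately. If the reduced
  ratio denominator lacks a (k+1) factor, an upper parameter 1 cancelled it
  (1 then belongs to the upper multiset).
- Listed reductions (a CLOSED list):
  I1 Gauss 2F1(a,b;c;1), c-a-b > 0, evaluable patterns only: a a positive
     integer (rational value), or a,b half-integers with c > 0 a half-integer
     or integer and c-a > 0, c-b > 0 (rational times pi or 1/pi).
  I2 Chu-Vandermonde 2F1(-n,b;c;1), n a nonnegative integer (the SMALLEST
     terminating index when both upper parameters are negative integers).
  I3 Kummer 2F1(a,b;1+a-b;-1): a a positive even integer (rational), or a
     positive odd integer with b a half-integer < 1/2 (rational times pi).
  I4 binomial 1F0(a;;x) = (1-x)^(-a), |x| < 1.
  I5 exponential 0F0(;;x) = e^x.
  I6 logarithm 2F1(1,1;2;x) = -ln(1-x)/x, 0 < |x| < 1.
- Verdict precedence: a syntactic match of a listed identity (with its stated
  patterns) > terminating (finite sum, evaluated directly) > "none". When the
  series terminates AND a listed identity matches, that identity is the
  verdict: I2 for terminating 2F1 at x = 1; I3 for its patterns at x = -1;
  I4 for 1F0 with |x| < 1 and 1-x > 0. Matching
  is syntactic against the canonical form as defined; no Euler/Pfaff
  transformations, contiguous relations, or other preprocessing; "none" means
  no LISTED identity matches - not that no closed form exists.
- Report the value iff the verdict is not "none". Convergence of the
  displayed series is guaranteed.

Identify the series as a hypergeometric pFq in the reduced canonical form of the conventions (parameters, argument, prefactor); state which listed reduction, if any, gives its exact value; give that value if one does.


The series (x = -\frac{2}{9}) is 2F1: upper {1, 4}, lower {2}, prefactor -1. Verdict: none - this 2F1 at x = -\frac{2}{9} matches no listed pattern, and upper {1, 4} holds no stopper.

Key step: with t_0 = -1, the factor k + 1/2 cancels (top and bottom), leaving C = -1.
Step ratio: r(k) = -\frac{2}{9} * (k+1) (k+4) / [(k+2) (k+1)] - rational in k, leading ratio -\frac{2}{9}; with t_0 = -1, classification follows.


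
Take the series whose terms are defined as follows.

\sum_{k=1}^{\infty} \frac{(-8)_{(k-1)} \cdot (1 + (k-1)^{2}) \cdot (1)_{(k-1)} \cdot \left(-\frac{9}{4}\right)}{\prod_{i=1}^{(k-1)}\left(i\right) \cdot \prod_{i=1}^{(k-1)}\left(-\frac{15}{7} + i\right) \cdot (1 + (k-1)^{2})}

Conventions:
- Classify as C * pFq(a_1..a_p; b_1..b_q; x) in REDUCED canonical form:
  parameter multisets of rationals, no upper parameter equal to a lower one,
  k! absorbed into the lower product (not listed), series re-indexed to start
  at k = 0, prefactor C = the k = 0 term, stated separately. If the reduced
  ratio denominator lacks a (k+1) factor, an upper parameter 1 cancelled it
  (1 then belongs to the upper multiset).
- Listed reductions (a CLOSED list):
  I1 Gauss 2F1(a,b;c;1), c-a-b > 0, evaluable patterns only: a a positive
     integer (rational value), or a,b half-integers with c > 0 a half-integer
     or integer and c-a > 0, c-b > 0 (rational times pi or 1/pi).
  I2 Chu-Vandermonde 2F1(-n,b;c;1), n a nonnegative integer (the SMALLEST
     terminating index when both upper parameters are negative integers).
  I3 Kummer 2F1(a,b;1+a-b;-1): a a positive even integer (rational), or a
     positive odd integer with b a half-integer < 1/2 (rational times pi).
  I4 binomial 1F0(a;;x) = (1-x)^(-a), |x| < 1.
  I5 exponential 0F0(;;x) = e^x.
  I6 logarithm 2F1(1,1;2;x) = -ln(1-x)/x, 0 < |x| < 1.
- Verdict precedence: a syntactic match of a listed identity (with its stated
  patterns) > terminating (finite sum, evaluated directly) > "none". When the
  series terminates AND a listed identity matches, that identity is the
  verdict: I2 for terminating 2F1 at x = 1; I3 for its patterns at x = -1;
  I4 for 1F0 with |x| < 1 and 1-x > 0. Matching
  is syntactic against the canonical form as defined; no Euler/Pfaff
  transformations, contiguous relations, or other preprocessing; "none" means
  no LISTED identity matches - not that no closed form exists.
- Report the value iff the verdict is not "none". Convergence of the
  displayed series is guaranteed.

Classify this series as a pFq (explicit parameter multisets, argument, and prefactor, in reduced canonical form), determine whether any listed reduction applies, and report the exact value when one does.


Reduced: x = 1, 2F1, upper = {-8, 1}, lower = {-\frac{8}{7}}, C = -\frac{9}{4}. Verdict at x = 1: Vandermonde's identity (I2) matches (terminating 2F1 at x = 1 with n = 8, b = 1, c = -\frac{8}{7}). Hence: \frac{135}{164}.

Structural cue: x = 1 and the product of the first k integers (C = -9/4, x = 1) is k!.
Adjacent-term ratio: r(k) = 1 * (k-8) (k+1) / [(k-\frac{8}{7}) (k+1)] - poly over poly, x = 1 from leading terms; C = -\frac{9}{4} at k = 0.


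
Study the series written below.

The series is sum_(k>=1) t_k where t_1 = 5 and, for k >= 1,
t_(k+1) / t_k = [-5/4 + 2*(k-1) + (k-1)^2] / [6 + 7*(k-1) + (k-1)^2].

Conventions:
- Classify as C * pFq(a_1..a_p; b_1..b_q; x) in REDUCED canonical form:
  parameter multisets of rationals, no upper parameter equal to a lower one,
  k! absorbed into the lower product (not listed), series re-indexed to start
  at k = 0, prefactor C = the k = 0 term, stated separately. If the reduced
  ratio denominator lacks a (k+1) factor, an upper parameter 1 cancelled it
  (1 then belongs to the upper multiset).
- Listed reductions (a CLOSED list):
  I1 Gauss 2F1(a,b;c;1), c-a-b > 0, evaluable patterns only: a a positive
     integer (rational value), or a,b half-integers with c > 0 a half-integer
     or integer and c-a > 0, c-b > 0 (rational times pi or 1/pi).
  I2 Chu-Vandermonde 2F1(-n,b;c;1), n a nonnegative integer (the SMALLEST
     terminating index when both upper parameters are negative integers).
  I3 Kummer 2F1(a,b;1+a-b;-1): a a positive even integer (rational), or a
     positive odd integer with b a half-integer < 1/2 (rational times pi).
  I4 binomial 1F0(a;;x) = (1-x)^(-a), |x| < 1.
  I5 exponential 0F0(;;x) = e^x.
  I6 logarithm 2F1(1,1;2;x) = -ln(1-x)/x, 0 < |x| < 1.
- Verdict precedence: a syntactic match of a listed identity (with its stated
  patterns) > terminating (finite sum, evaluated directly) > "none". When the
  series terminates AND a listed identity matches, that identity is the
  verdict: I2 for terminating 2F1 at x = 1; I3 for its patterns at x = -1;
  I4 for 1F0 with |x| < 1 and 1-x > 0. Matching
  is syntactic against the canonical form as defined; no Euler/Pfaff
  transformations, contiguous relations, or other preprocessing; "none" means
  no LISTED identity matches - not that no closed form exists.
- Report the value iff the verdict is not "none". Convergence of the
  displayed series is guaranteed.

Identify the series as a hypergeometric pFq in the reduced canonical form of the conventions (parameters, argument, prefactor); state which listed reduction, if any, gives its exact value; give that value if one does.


Reduced: x = 1, 2F1, upper = {-1/2, 5/2}, lower = {6}, C = 5. Verdict: the half-integer Gauss pattern (I1) applies (x = 1; upper {-1/2, 5/2} half-integers, c = 6 in the evaluable pattern). Exact value: (8192/693) / pi.

First insight: with t_0 = 5, the expanded ratio factors over Q; prefactor 5, roots give parameters.
Term ratio: r(k) = 1 * (k-1/2) (k+5/2) / [(k+6) (k+1)] - rational in k. x = 1; t_0 = 5; negate the roots.


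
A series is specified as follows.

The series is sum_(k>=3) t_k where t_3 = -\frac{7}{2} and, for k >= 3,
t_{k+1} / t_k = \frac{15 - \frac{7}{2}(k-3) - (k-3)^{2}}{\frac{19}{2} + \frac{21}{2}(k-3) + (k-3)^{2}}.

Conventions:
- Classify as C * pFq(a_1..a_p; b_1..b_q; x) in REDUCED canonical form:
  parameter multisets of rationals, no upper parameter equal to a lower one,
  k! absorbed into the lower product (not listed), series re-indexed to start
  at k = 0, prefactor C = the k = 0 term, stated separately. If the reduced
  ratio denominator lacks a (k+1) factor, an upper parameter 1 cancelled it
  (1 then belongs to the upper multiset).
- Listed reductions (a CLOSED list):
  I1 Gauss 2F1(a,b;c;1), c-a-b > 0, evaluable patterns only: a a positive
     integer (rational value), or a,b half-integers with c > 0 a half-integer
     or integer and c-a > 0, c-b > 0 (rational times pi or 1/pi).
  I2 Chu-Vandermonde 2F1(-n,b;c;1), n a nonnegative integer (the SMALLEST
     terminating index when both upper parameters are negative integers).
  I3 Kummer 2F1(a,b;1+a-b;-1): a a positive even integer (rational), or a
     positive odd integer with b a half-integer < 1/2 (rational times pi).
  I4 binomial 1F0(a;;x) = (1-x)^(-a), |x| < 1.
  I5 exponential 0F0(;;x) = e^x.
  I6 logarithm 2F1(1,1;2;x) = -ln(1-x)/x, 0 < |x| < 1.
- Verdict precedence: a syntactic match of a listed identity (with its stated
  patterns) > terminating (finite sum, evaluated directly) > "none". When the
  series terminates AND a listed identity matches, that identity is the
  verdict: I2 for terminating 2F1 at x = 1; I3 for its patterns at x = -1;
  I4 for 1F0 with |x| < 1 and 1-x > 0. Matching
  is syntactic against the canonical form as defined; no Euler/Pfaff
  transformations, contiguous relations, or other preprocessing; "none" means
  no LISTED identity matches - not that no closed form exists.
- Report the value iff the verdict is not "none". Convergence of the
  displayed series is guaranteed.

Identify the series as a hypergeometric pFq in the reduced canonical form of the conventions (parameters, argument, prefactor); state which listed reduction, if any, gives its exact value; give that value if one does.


With C = -\frac{7}{2}: the canonical form is 2F1(-\frac{5}{2}, 6; \frac{19}{2}; -1). Verdict: this is Kummer's theorem (I3) (x = -1; c = \frac{19}{2} equals 1+a-b for upper {-\frac{5}{2}, 6}: listed pattern). Sum: -\frac{1547}{128}.

Key step: t_0 = -\frac{7}{2} here, and the expanded ratio factors over Q; C = -7/2, x = -1, roots give parameters.
Term ratio: r(k) = -1 * (k-\frac{5}{2}) (k+6) / [(k+\frac{19}{2}) (k+1)] - rational in k. x = -1; t_0 = -\frac{7}{2}; negate the roots.


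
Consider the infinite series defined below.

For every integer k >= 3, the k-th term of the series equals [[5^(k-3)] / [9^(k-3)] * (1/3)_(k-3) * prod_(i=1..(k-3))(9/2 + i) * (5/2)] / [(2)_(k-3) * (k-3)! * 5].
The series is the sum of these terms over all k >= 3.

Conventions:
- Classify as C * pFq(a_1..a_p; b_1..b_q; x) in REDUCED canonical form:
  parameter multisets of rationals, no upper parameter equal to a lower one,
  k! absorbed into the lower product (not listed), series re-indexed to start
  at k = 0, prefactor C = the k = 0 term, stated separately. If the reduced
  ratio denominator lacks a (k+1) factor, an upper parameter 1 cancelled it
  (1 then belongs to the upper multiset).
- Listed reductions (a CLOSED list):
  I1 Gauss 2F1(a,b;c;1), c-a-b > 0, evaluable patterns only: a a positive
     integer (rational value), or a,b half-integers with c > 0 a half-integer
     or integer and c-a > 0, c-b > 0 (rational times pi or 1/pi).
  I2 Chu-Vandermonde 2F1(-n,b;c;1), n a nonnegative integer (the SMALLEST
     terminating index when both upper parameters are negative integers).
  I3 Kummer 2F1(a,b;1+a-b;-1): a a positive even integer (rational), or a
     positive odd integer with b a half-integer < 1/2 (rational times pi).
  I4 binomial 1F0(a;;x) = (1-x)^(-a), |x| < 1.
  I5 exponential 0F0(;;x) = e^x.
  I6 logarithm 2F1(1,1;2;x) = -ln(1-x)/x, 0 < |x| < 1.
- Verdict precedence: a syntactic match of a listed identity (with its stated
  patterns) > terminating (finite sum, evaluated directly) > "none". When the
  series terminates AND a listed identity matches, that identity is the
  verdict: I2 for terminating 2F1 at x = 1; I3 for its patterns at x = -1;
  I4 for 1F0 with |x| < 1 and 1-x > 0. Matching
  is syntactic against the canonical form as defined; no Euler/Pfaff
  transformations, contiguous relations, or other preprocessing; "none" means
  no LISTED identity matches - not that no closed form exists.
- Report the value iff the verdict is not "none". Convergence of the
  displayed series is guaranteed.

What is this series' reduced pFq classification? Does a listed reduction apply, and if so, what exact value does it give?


x = 5/9 here; the reduced form reads 2F1, upper {1/3, 11/2}, lower {2}, C = 1/2. Verdict: none - at argument 5/9 the multisets {1/3, 11/2} ; {2} match no listed identity.

First insight: x = (5/9) and the two geometric factors (prefactor 1/2) combine into one argument.
Adjacent-term ratio: r(k) = (5/9) * (k+1/3) (k+11/2) / [(k+2) (k+1)] ; factor over Q: parameters, x = (5/9), and C = 1/2.


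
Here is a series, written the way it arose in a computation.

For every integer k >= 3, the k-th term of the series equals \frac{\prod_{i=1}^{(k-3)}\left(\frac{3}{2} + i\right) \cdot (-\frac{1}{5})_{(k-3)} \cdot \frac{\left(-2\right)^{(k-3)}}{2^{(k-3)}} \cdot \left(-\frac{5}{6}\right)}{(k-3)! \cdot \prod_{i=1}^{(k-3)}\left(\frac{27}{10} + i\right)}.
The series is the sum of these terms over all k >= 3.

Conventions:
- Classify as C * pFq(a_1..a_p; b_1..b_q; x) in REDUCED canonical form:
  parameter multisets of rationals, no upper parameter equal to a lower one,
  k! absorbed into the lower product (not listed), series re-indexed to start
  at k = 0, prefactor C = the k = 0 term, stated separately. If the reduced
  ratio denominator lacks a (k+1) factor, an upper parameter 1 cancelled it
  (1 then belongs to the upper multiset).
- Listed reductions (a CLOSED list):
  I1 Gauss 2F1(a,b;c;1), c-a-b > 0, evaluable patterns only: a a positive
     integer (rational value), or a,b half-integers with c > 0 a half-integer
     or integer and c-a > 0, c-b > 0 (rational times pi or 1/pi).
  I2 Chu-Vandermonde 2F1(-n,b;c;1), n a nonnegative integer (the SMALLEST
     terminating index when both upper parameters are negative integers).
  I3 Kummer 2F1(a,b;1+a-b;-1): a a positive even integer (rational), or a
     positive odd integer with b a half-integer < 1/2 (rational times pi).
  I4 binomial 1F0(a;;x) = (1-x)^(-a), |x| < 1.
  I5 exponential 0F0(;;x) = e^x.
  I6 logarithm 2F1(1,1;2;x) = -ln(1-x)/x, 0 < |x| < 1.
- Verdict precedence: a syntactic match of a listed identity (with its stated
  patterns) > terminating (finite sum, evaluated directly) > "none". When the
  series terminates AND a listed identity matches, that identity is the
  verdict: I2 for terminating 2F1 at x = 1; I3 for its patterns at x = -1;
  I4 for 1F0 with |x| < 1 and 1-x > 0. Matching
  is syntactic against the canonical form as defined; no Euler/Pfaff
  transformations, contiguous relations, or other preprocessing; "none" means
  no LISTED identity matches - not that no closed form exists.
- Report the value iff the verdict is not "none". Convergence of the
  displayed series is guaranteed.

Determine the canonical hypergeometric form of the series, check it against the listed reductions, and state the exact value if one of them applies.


Reduced: x = -1, 2F1, upper = {-\frac{1}{5}, \frac{5}{2}}, lower = {\frac{37}{10}}, C = -\frac{5}{6}. Verdict: none (x = -1): each listed identity misses the multisets {-\frac{1}{5}, \frac{5}{2}} ; {\frac{37}{10}}.

The tell: t_0 being -\frac{5}{6}, the two k-th powers (C = -5/6, x = -1) combine into one argument.
Adjacent-term ratio: r(k) = -1 * (k-\frac{1}{5}) (k+\frac{5}{2}) / [(k+\frac{37}{10}) (k+1)] - rational in k, leading ratio -1; with t_0 = -\frac{5}{6}, classification follows.


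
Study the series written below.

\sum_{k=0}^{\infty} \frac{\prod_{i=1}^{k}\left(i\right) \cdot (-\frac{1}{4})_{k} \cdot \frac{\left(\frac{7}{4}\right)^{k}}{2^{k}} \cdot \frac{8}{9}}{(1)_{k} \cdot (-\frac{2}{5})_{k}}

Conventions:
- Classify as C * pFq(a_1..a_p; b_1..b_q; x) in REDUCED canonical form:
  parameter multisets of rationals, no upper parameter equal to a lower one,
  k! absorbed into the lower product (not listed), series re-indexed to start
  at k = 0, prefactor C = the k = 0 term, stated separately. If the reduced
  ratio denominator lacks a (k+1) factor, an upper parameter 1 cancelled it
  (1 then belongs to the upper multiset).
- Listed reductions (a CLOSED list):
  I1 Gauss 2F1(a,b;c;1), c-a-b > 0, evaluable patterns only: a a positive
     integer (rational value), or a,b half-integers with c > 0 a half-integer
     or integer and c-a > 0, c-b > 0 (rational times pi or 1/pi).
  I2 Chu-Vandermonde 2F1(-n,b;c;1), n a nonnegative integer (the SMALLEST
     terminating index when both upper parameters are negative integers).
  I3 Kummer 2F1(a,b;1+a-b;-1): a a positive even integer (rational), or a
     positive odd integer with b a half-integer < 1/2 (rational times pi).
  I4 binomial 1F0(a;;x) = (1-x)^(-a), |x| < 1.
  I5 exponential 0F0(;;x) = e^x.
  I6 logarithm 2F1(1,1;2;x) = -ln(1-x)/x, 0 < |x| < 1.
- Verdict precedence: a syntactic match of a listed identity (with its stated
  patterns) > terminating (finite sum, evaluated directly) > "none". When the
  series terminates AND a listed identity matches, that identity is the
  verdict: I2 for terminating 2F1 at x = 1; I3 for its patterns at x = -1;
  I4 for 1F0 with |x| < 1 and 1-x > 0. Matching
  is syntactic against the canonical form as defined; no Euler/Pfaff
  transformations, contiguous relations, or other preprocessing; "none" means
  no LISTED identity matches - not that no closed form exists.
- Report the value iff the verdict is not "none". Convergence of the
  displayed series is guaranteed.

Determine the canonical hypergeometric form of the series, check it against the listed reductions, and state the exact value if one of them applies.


Classification (C = \frac{8}{9}): 2F1 with upper {-\frac{1}{4}, 1}, lower {-\frac{2}{5}}, argument x = \frac{7}{8}. Verdict: none. Every listed pattern misses the 2F1 form at \frac{7}{8}, upper {-\frac{1}{4}, 1}.

Structural cue: t_0 being \frac{8}{9}, (1)_k (prefactor 8/9) is k! itself.
Term ratio: r(k) = \frac{7}{8} * (k-\frac{1}{4}) (k+1) / [(k-\frac{2}{5}) (k+1)] - poly over poly, x = \frac{7}{8} from leading terms; C = \frac{8}{9} at k = 0.


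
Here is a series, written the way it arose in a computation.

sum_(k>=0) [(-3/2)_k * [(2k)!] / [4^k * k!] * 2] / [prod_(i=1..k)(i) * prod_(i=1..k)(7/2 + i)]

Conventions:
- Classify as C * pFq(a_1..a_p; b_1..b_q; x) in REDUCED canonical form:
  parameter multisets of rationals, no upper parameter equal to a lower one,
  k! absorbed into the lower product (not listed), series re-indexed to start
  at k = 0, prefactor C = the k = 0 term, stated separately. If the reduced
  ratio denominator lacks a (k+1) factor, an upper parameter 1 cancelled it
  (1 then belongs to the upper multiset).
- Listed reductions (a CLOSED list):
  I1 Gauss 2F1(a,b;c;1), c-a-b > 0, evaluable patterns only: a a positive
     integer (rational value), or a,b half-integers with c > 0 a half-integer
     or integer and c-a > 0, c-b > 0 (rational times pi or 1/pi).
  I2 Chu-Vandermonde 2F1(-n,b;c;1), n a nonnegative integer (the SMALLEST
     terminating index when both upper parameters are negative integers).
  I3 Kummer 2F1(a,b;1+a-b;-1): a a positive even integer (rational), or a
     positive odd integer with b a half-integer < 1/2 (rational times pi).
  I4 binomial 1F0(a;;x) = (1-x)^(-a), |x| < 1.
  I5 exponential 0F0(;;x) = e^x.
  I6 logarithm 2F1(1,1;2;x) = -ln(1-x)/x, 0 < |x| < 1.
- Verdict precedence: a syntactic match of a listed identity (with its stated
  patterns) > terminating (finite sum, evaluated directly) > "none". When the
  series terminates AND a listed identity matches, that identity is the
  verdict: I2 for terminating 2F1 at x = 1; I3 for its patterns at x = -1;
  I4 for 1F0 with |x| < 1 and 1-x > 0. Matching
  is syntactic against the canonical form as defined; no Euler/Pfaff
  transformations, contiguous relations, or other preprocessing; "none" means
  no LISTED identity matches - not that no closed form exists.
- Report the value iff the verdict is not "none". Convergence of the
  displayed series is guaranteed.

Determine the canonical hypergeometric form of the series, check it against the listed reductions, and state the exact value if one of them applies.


The tell: t_0 being 2, the (2k)!/(4^k k!) block (C = 2, x = 1) is the Pochhammer (1/2)_k.
Term ratio: r(k) = 1 * (k-3/2) (k+1/2) / [(k+9/2) (k+1)] - rational in k. x = 1; t_0 = 2; negate the roots.

Classification (C = 2): 2F1 with upper {-3/2, 1/2}, lower {9/2}, argument x = 1. Verdict: this is Gauss's theorem I1 (half-integer case) (x = 1; upper {-3/2, 1/2} half-integers, c = 9/2 in the evaluable pattern). Hence: (2205/4096) * pi.
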